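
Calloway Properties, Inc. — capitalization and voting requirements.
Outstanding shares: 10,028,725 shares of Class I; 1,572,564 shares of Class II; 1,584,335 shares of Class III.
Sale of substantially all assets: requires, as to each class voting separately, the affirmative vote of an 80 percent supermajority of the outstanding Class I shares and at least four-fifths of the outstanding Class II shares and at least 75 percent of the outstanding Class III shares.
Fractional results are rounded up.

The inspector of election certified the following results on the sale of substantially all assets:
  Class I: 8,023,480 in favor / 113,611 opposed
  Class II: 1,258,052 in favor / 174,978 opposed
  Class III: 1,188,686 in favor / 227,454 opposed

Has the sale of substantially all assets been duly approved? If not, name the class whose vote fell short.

Class I: 4/5 of 10028725 = 8022980; 8,022,980 required, 8,023,480 in favor — approved.
Class II: 4/5 of 1572564 = 1258051.20, rounded up to 1258052; 1,258,052 required, 1,258,052 in favor — approved.
Class III: 3/4 of 1584335 = 1188251.25, rounded up to 1188252; 1,188,252 required, 1,188,686 in favor — approved.

Approved — every class gave the required vote.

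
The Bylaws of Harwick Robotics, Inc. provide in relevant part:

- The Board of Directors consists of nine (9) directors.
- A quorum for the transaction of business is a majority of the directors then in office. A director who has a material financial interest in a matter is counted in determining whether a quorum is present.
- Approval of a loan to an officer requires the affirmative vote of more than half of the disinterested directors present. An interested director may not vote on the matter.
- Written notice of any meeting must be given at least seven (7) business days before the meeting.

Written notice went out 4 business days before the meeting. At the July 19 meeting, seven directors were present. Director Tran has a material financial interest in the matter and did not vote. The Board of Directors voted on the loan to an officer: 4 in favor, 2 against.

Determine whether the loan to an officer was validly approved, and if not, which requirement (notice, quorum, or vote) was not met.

Notice: 4 business days given; 7 required (4 < 7). Not satisfied.
Quorum: 7 present (interested directors count toward quorum); quorum is 5. Satisfied.
Vote: the loan to an officer requires a majority of the disinterested directors present (7 − 1 = 6). A majority of 6 is 4, so 4 affirmative votes are needed; 4 voted in favor. Satisfied.

Invalid — notice requirement not satisfied.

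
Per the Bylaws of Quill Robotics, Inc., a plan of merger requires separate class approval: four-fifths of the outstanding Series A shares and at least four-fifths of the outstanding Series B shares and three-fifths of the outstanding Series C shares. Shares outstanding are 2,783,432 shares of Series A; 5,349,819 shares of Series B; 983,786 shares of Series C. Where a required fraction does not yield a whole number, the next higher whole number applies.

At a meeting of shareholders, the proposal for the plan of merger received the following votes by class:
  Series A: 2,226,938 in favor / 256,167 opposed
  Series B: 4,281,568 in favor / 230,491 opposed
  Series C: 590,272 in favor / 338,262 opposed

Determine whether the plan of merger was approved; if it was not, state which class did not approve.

Approved — every class gave the required vote.

Series A: 4/5 of 2783432 = 2226745.60, rounded up to 2226746; 2,226,746 required, 2,226,938 in favor — approved.
Series B: 4/5 of 5349819 = 4279855.20, rounded up to 4279856; 4,279,856 required, 4,281,568 in favor — approved.
Series C: 3/5 of 983786 = 590271.60, rounded up to 590272; 590,272 required, 590,272 in favor — approved.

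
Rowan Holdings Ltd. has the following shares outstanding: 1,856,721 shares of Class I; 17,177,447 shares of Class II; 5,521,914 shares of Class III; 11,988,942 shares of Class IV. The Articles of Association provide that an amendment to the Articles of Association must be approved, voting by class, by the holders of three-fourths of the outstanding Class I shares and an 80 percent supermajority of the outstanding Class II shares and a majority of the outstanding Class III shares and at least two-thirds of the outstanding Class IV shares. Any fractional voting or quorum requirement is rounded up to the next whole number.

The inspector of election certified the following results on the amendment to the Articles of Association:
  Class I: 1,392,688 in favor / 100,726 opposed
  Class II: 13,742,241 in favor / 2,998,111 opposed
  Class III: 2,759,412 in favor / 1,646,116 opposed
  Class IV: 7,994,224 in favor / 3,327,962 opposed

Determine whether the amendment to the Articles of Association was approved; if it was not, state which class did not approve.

Class I: 3/4 of 1856721 = 1392540.75, rounded up to 1392541; 1,392,541 required, 1,392,688 in favor — approved.
Class II: 4/5 of 17177447 = 13741957.60, rounded up to 13741958; 13,741,958 required, 13,742,241 in favor — approved.
Class III: a majority of 5521914 is 2760958; 2,760,958 required, 2,759,412 in favor — not approved.
Class IV: 2/3 of 11988942 = 7992628; 7,992,628 required, 7,994,224 in favor — approved.

Not approved — the Class III shares did not give the required vote.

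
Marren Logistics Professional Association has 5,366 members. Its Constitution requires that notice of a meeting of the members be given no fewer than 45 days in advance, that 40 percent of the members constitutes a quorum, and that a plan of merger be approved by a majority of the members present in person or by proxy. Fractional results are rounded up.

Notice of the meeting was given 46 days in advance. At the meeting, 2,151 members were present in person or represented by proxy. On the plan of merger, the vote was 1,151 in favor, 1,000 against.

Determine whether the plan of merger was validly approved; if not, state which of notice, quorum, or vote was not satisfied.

Valid — all requirements satisfied.

Notice: 46 days given; 45 required. Satisfied.
Quorum: 40% of 5,366 = 2,146.40, rounded up to 2,147; 2,151 present. Satisfied.
Vote: requires a majority of those present (2,151); a majority of 2151 is 1076, so 1,076 needed; 1,151 in favor. Satisfied.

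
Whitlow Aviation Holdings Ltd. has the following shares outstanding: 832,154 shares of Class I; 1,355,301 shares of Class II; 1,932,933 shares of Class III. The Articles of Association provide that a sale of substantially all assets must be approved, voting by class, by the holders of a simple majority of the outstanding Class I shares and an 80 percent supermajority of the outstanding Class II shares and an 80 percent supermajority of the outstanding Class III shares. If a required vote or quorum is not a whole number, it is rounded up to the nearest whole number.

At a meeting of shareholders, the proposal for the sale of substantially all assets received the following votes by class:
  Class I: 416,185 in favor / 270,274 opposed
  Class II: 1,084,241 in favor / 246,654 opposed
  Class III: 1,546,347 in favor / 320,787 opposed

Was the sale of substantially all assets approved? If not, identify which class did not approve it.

Approved — every class gave the required vote.

Class I: a majority of 832154 is 416078; 416,078 required, 416,185 in favor — approved.
Class II: 4/5 of 1355301 = 1084240.80, rounded up to 1084241; 1,084,241 required, 1,084,241 in favor — approved.
Class III: 4/5 of 1932933 = 1546346.40, rounded up to 1546347; 1,546,347 required, 1,546,347 in favor — approved.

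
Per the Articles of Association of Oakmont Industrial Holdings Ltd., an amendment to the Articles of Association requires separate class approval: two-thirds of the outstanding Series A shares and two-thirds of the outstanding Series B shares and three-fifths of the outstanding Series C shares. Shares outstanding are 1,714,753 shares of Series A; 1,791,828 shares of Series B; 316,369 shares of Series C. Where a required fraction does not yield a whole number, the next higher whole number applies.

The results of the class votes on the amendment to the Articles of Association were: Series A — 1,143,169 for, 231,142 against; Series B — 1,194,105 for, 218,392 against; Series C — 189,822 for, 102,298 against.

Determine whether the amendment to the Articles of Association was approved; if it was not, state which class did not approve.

Not approved — the Series B shares did not give the required vote.

Series A: 2/3 of 1714753 = 1143168.67, rounded up to 1143169; 1,143,169 required, 1,143,169 in favor — approved.
Series B: 2/3 of 1791828 = 1194552; 1,194,552 required, 1,194,105 in favor — not approved.
Series C: 3/5 of 316369 = 189821.40, rounded up to 189822; 189,822 required, 189,822 in favor — approved.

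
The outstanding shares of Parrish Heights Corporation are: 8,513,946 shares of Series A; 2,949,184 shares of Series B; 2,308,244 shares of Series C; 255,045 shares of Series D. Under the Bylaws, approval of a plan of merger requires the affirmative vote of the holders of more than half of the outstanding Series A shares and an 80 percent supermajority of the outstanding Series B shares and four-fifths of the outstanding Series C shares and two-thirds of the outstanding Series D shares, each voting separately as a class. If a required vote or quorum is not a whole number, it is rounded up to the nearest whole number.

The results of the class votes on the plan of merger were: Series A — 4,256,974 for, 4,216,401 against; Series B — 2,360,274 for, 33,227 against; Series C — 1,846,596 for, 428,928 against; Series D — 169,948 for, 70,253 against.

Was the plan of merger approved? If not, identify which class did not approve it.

Not approved — the Series D shares did not give the required vote.

Series A: a majority of 8513946 is 4256974; 4,256,974 required, 4,256,974 in favor — approved.
Series B: 4/5 of 2949184 = 2359347.20, rounded up to 2359348; 2,359,348 required, 2,360,274 in favor — approved.
Series C: 4/5 of 2308244 = 1846595.20, rounded up to 1846596; 1,846,596 required, 1,846,596 in favor — approved.
Series D: 2/3 of 255045 = 170030; 170,030 required, 169,948 in favor — not approved.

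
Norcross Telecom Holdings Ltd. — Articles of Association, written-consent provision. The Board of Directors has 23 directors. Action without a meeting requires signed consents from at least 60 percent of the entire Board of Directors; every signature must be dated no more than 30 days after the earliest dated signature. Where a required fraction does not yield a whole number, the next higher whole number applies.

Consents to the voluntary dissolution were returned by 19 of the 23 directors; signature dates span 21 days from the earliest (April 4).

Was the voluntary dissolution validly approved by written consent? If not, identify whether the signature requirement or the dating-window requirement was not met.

Signatures required: at least 60 percent of 23 — 3/5 of 23 = 13.80, rounded up to 14, so 14 needed; 19 signed. Sufficient.
Dating window: the latest signature is 21 days after the earliest; the limit is 30 days. Within the window.

Effective — both the signature and dating-window requirements are satisfied.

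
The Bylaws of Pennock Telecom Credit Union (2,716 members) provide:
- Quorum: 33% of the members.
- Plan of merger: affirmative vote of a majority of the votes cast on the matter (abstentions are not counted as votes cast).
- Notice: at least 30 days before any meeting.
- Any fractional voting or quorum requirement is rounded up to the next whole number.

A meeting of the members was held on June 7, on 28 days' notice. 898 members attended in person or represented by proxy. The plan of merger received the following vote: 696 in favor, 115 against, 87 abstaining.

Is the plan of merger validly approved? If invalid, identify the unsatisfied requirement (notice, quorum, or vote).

Notice: 28 days given; 30 required. Not satisfied.
Quorum: 33% of 2,716 = 896.28, rounded up to 897; 898 present. Satisfied.
Vote: requires a majority of the votes cast (898 − 87 abstaining = 811); a majority of 811 is 406, so 406 needed; 696 in favor. Satisfied.

Invalid — notice requirement not satisfied.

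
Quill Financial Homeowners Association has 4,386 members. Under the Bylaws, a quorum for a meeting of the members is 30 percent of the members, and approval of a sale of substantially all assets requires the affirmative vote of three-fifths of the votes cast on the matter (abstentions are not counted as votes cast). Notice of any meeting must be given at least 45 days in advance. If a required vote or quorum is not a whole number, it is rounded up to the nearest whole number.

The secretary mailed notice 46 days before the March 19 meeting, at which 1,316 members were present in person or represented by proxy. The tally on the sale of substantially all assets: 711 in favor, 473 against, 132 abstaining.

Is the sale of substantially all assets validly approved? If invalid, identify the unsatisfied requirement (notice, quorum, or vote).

Valid — all requirements satisfied.

Notice: 46 days given; 45 required. Satisfied.
Quorum: 30% of 4,386 = 1,315.80, rounded up to 1,316; 1,316 present. Satisfied.
Vote: requires three-fifths of the votes cast (1,316 − 132 abstaining = 1,184); 3/5 of 1184 = 710.40, rounded up to 711, so 711 needed; 711 in favor. Satisfied.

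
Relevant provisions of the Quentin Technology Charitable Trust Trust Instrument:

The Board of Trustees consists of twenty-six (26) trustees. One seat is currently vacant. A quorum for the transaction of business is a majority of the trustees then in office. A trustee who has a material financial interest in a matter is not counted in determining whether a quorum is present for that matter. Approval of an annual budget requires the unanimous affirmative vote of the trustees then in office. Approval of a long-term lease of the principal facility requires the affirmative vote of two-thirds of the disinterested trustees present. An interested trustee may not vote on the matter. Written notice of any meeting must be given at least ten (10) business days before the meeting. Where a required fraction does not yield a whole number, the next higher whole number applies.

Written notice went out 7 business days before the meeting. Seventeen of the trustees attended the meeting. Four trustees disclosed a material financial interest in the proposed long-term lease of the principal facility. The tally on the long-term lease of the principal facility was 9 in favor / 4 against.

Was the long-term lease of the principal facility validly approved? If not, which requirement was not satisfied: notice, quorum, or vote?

Notice: 7 business days given; 10 required (7 < 10). Not satisfied.
Quorum: 17 present, but the 4 interested trustees do not count, leaving 13. Quorum is 13. Satisfied.
Vote: the long-term lease of the principal facility requires two-thirds of the disinterested trustees present (17 − 4 = 13). 2/3 of 13 = 8.67, rounded up to 9, so 9 affirmative votes are needed; 9 voted in favor. Satisfied.

Invalid — notice requirement not satisfied.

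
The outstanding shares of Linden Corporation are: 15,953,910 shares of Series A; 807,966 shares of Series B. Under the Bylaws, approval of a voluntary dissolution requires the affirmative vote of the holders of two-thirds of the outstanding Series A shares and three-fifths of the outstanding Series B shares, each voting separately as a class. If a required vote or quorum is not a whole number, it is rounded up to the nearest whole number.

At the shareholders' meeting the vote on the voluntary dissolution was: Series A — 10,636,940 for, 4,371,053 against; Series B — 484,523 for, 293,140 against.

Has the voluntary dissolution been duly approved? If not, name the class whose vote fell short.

Series A: 2/3 of 15953910 = 10635940; 10,635,940 required, 10,636,940 in favor — approved.
Series B: 3/5 of 807966 = 484779.60, rounded up to 484780; 484,780 required, 484,523 in favor — not approved.

Not approved — the Series B shares did not give the required vote.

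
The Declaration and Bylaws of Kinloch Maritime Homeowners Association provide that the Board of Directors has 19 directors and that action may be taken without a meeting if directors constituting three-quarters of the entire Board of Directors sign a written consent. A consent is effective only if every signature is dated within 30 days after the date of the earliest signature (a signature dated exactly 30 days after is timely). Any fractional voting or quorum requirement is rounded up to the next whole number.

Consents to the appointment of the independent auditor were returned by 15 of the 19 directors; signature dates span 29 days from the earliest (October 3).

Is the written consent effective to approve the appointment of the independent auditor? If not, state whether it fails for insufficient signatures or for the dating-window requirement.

Signatures required: three-quarters of 19 — 3/4 of 19 = 14.25, rounded up to 15, so 15 needed; 15 signed. Sufficient.
Dating window: the latest signature is 29 days after the earliest; the limit is 30 days. Within the window.

Effective — both the signature and dating-window requirements are satisfied.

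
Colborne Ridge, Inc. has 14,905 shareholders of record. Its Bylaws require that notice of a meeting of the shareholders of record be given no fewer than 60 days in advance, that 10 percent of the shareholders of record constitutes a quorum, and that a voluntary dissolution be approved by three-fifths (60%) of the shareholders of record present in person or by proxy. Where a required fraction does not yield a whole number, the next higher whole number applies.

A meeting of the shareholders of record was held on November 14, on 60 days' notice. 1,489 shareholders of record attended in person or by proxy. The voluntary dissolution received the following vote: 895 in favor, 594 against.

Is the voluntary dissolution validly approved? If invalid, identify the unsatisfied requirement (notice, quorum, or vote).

Invalid — quorum requirement not satisfied.

Notice: 60 days given; 60 required. Satisfied.
Quorum: 10% of 14,905 = 1,490.50, rounded up to 1,491; 1,489 present. Not satisfied.
Vote: requires three-fifths of those present (1,489); 3/5 of 1489 = 893.40, rounded up to 894, so 894 needed; 895 in favor. Satisfied.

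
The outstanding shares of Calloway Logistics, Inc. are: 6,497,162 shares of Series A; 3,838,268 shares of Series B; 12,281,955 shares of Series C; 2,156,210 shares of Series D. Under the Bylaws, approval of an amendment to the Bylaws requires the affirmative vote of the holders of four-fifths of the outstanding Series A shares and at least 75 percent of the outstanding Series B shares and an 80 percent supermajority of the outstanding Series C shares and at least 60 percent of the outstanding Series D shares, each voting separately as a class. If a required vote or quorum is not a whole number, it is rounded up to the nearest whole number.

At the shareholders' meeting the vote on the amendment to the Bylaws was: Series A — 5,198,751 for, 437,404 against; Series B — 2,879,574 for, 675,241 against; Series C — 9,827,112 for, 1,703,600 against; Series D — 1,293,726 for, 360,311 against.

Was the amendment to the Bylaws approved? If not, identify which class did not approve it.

Approved — every class gave the required vote.

Series A: 4/5 of 6497162 = 5197729.60, rounded up to 5197730; 5,197,730 required, 5,198,751 in favor — approved.
Series B: 3/4 of 3838268 = 2878701; 2,878,701 required, 2,879,574 in favor — approved.
Series C: 4/5 of 12281955 = 9825564; 9,825,564 required, 9,827,112 in favor — approved.
Series D: 3/5 of 2156210 = 1293726; 1,293,726 required, 1,293,726 in favor — approved.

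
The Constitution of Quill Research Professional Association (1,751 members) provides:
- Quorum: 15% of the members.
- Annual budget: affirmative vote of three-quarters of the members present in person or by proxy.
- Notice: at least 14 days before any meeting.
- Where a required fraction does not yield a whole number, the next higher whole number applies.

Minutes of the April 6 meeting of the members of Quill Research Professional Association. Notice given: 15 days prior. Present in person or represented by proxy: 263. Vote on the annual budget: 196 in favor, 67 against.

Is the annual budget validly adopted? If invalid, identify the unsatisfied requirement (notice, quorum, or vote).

Notice: 15 days given; 14 required. Satisfied.
Quorum: 15% of 1,751 = 262.65, rounded up to 263; 263 present. Satisfied.
Vote: requires three-fourths of those present (263); 3/4 of 263 = 197.25, rounded up to 198, so 198 needed; 196 in favor. Not satisfied.

Invalid — vote requirement not satisfied.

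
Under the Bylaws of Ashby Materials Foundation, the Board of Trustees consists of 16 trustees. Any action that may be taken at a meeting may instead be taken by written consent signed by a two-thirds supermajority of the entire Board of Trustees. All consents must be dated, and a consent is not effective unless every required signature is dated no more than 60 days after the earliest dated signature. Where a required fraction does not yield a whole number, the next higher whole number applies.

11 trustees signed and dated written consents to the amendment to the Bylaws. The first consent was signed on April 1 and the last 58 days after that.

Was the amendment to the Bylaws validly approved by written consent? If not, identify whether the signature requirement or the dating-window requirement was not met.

Effective — both the signature and dating-window requirements are satisfied.

Signatures required: a two-thirds supermajority of 16 — 2/3 of 16 = 10.67, rounded up to 11, so 11 needed; 11 signed. Sufficient.
Dating window: the latest signature is 58 days after the earliest; the limit is 60 days. Within the window.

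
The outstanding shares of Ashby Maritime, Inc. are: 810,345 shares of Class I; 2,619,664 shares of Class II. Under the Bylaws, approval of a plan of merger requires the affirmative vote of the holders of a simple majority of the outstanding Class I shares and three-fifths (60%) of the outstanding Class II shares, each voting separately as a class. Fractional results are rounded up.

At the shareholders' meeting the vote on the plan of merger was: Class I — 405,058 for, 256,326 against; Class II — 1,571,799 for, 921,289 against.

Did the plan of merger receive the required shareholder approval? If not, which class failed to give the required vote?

Class I: a majority of 810345 is 405173; 405,173 required, 405,058 in favor — not approved.
Class II: 3/5 of 2619664 = 1571798.40, rounded up to 1571799; 1,571,799 required, 1,571,799 in favor — approved.

Not approved — the Class I shares did not give the required vote.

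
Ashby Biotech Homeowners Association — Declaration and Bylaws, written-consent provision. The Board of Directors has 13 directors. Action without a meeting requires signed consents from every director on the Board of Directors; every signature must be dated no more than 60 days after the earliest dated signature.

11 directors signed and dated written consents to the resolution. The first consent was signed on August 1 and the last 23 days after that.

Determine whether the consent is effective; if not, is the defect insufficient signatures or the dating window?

Not effective — insufficient signatures.

Signatures required: every one of 13 — unanimous means all 13, so 13 needed; 11 signed. Insufficient.
Dating window: the latest signature is 23 days after the earliest; the limit is 60 days. Within the window.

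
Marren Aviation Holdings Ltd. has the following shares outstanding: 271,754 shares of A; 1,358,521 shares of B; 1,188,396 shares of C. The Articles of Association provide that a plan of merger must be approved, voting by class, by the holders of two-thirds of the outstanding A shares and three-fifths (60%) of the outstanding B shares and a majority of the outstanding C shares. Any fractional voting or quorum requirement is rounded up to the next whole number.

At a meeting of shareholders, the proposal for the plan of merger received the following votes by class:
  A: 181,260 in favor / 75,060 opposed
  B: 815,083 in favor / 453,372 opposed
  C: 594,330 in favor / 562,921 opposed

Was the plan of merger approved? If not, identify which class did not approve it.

Not approved — the B shares did not give the required vote.

A: 2/3 of 271754 = 181169.33, rounded up to 181170; 181,170 required, 181,260 in favor — approved.
B: 3/5 of 1358521 = 815112.60, rounded up to 815113; 815,113 required, 815,083 in favor — not approved.
C: a majority of 1188396 is 594199; 594,199 required, 594,330 in favor — approved.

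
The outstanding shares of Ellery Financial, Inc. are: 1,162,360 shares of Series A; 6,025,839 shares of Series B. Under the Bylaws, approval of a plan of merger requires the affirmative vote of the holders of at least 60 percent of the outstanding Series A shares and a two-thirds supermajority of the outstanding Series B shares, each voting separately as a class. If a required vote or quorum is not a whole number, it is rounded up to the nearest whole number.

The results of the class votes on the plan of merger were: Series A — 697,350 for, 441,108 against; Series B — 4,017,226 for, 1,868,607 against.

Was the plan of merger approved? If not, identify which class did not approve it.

Series A: 3/5 of 1162360 = 697416; 697,416 required, 697,350 in favor — not approved.
Series B: 2/3 of 6025839 = 4017226; 4,017,226 required, 4,017,226 in favor — approved.

Not approved — the Series A shares did not give the required vote.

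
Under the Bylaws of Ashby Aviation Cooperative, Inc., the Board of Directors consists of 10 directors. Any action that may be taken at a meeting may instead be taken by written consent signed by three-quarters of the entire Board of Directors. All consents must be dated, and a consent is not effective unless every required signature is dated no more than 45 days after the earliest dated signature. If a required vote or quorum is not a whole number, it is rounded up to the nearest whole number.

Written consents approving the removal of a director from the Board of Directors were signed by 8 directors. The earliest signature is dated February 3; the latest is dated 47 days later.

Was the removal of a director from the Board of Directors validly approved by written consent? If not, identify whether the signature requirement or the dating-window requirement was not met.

Signatures required: three-quarters of 10 — 3/4 of 10 = 7.50, rounded up to 8, so 8 needed; 8 signed. Sufficient.
Dating window: the latest signature is 47 days after the earliest; the limit is 45 days. Outside the window.

Not effective — dating-window requirement not satisfied.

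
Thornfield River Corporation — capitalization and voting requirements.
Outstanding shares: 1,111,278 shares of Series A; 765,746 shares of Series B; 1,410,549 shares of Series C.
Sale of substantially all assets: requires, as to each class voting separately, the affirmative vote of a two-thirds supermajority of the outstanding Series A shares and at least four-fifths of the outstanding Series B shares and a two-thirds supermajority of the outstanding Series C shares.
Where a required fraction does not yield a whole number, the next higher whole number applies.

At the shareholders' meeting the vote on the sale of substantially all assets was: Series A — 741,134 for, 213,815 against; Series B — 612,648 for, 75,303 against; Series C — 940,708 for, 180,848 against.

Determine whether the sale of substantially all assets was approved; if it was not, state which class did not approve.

Series A: 2/3 of 1111278 = 740852; 740,852 required, 741,134 in favor — approved.
Series B: 4/5 of 765746 = 612596.80, rounded up to 612597; 612,597 required, 612,648 in favor — approved.
Series C: 2/3 of 1410549 = 940366; 940,366 required, 940,708 in favor — approved.

Approved — every class gave the required vote.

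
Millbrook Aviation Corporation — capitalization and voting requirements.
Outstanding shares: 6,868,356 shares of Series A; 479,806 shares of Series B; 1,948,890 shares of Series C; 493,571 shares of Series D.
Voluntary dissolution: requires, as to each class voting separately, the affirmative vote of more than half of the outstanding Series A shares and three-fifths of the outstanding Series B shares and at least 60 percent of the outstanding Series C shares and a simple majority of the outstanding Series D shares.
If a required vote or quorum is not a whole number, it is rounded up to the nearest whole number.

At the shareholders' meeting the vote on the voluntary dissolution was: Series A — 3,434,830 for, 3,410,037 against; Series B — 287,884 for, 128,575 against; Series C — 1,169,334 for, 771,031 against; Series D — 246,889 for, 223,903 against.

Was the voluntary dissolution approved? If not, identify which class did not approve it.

Series A: a majority of 6868356 is 3434179; 3,434,179 required, 3,434,830 in favor — approved.
Series B: 3/5 of 479806 = 287883.60, rounded up to 287884; 287,884 required, 287,884 in favor — approved.
Series C: 3/5 of 1948890 = 1169334; 1,169,334 required, 1,169,334 in favor — approved.
Series D: a majority of 493571 is 246786; 246,786 required, 246,889 in favor — approved.

Approved — every class gave the required vote.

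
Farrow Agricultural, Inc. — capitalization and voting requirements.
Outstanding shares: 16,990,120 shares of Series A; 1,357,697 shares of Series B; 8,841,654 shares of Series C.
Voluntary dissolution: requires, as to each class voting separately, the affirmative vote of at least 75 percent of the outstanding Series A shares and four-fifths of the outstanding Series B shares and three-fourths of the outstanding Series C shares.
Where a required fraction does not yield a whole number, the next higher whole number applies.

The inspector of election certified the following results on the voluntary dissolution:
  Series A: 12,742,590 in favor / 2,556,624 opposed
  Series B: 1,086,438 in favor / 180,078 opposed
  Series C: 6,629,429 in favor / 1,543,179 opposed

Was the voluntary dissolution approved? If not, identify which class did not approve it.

Not approved — the Series C shares did not give the required vote.

Series A: 3/4 of 16990120 = 12742590; 12,742,590 required, 12,742,590 in favor — approved.
Series B: 4/5 of 1357697 = 1086157.60, rounded up to 1086158; 1,086,158 required, 1,086,438 in favor — approved.
Series C: 3/4 of 8841654 = 6631240.50, rounded up to 6631241; 6,631,241 required, 6,629,429 in favor — not approved.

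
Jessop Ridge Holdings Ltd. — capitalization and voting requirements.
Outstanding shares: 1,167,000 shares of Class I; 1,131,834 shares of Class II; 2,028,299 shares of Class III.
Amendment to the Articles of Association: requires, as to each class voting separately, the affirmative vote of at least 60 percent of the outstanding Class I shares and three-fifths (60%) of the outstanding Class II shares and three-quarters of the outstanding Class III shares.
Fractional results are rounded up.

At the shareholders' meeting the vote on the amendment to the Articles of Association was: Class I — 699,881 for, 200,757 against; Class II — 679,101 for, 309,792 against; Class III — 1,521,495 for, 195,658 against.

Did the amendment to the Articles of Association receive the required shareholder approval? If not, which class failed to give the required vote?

Class I: 3/5 of 1167000 = 700200; 700,200 required, 699,881 in favor — not approved.
Class II: 3/5 of 1131834 = 679100.40, rounded up to 679101; 679,101 required, 679,101 in favor — approved.
Class III: 3/4 of 2028299 = 1521224.25, rounded up to 1521225; 1,521,225 required, 1,521,495 in favor — approved.

Not approved — the Class I shares did not give the required vote.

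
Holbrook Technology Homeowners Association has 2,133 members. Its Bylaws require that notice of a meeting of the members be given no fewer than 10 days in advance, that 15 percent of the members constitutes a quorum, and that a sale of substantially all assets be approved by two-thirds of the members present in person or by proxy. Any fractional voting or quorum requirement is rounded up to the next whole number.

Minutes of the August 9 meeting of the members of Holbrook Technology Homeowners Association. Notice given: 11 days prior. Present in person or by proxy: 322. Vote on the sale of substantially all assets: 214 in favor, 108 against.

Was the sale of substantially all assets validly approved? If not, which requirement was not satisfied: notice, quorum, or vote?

Invalid — vote requirement not satisfied.

Notice: 11 days given; 10 required. Satisfied.
Quorum: 15% of 2,133 = 319.95, rounded up to 320; 322 present. Satisfied.
Vote: requires two-thirds of those present (322); 2/3 of 322 = 214.67, rounded up to 215, so 215 needed; 214 in favor. Not satisfied.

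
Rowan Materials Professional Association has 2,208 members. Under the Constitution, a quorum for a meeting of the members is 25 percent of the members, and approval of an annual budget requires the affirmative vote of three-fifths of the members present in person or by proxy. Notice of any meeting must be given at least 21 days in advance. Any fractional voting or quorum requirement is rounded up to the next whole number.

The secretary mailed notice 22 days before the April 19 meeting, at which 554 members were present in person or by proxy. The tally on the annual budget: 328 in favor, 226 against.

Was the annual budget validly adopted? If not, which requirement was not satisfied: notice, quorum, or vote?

Notice: 22 days given; 21 required. Satisfied.
Quorum: 25% of 2,208 = 552; 554 present. Satisfied.
Vote: requires three-fifths of those present (554); 3/5 of 554 = 332.40, rounded up to 333, so 333 needed; 328 in favor. Not satisfied.

Invalid — vote requirement not satisfied.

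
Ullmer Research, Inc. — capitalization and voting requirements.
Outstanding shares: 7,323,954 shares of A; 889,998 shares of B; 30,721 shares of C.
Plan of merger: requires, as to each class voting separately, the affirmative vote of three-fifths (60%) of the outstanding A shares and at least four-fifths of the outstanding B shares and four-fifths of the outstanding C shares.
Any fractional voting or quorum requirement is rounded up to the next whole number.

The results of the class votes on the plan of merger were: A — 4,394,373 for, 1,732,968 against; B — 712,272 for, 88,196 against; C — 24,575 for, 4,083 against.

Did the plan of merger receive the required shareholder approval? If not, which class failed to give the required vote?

Not approved — the C shares did not give the required vote.

A: 3/5 of 7323954 = 4394372.40, rounded up to 4394373; 4,394,373 required, 4,394,373 in favor — approved.
B: 4/5 of 889998 = 711998.40, rounded up to 711999; 711,999 required, 712,272 in favor — approved.
C: 4/5 of 30721 = 24576.80, rounded up to 24577; 24,577 required, 24,575 in favor — not approved.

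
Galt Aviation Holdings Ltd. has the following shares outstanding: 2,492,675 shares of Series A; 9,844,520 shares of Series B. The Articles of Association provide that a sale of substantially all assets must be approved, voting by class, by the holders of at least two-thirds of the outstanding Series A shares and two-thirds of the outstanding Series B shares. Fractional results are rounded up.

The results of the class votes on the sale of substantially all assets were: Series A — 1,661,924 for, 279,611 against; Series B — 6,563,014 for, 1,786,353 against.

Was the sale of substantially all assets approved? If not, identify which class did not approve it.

Series A: 2/3 of 2492675 = 1661783.33, rounded up to 1661784; 1,661,784 required, 1,661,924 in favor — approved.
Series B: 2/3 of 9844520 = 6563013.33, rounded up to 6563014; 6,563,014 required, 6,563,014 in favor — approved.

Approved — every class gave the required vote.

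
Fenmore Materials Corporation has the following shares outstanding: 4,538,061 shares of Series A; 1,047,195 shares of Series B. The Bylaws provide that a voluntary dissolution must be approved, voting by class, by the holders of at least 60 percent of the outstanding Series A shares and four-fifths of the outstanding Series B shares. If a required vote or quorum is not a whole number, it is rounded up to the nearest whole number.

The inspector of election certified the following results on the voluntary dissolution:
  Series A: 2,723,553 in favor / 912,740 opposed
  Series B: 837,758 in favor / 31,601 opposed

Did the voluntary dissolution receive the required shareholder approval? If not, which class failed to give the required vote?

Approved — every class gave the required vote.

Series A: 3/5 of 4538061 = 2722836.60, rounded up to 2722837; 2,722,837 required, 2,723,553 in favor — approved.
Series B: 4/5 of 1047195 = 837756; 837,756 required, 837,758 in favor — approved.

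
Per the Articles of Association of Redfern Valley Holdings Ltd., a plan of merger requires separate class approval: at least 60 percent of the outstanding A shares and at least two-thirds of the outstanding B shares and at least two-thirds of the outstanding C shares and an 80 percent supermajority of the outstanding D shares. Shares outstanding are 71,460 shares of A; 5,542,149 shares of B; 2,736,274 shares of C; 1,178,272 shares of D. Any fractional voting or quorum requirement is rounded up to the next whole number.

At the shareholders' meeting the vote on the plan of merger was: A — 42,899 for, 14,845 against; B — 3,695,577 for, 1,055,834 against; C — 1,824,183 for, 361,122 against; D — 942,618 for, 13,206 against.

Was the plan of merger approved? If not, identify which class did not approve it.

A: 3/5 of 71460 = 42876; 42,876 required, 42,899 in favor — approved.
B: 2/3 of 5542149 = 3694766; 3,694,766 required, 3,695,577 in favor — approved.
C: 2/3 of 2736274 = 1824182.67, rounded up to 1824183; 1,824,183 required, 1,824,183 in favor — approved.
D: 4/5 of 1178272 = 942617.60, rounded up to 942618; 942,618 required, 942,618 in favor — approved.

Approved — every class gave the required vote.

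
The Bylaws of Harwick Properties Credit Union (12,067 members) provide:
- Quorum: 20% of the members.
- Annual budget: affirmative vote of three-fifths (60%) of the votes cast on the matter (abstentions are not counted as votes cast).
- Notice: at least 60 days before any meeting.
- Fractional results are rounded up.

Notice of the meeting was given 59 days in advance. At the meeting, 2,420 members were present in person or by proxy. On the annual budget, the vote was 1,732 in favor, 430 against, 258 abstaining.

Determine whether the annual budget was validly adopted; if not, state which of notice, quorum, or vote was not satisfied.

Invalid — notice requirement not satisfied.

Notice: 59 days given; 60 required. Not satisfied.
Quorum: 20% of 12,067 = 2,413.40, rounded up to 2,414; 2,420 present. Satisfied.
Vote: requires three-fifths of the votes cast (2,420 − 258 abstaining = 2,162); 3/5 of 2162 = 1297.20, rounded up to 1298, so 1,298 needed; 1,732 in favor. Satisfied.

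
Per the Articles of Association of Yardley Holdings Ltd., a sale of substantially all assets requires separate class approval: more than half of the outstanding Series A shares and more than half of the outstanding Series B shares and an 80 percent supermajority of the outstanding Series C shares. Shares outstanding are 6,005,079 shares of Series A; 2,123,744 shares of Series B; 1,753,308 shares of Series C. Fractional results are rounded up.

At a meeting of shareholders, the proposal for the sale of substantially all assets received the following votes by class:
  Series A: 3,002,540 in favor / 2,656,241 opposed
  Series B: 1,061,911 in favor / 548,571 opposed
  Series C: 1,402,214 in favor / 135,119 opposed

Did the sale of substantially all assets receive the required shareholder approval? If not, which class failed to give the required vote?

Not approved — the Series C shares did not give the required vote.

Series A: a majority of 6005079 is 3002540; 3,002,540 required, 3,002,540 in favor — approved.
Series B: a majority of 2123744 is 1061873; 1,061,873 required, 1,061,911 in favor — approved.
Series C: 4/5 of 1753308 = 1402646.40, rounded up to 1402647; 1,402,647 required, 1,402,214 in favor — not approved.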